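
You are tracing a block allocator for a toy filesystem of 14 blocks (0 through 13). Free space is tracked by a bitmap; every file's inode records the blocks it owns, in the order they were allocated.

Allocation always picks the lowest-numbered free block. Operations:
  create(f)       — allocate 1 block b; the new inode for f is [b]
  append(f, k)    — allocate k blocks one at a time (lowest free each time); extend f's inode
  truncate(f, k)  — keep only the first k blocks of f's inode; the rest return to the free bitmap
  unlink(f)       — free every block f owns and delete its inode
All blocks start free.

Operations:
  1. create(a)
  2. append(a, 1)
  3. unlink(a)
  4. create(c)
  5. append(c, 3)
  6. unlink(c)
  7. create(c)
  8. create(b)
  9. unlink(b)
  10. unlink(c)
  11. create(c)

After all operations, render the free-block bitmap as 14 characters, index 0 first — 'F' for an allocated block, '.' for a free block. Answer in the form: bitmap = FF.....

bitmap = F.............

create(a): bitmap=F............. | a=[0]
append(a, 1): bitmap=FF............ | a=[0, 1]
unlink(a): bitmap=.............. | 
create(c): bitmap=F............. | c=[0]
append(c, 3): bitmap=FFFF.......... | c=[0, 1, 2, 3]
unlink(c): bitmap=.............. | 
create(c): bitmap=F............. | c=[0]
create(b): bitmap=FF............ | b=[1] c=[0]
unlink(b): bitmap=F............. | c=[0]
unlink(c): bitmap=.............. | 
create(c): bitmap=F............. | c=[0]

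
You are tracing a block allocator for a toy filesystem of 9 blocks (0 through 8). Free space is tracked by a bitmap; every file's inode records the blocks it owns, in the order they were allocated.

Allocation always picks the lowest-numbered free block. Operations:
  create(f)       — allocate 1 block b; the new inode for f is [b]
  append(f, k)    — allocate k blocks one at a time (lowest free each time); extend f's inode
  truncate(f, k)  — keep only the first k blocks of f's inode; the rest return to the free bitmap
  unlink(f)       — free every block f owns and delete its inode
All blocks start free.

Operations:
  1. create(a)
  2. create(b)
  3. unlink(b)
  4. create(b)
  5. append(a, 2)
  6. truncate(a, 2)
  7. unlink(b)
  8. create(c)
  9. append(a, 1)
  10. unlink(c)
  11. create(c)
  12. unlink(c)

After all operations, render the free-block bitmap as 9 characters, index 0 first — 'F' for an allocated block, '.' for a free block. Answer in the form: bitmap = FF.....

after create(a) → a:[0]  free=[F........]
after create(b) → a:[0], b:[1]  free=[FF.......]
after unlink(b) → a:[0]  free=[F........]
after create(b) → a:[0], b:[1]  free=[FF.......]
after append(a, 2) → a:[0, 2, 3], b:[1]  free=[FFFF.....]
after truncate(a, 2) → a:[0, 2], b:[1]  free=[FFF......]
after unlink(b) → a:[0, 2]  free=[F.F......]
after create(c) → a:[0, 2], c:[1]  free=[FFF......]
after append(a, 1) → a:[0, 2, 3], c:[1]  free=[FFFF.....]
after unlink(c) → a:[0, 2, 3]  free=[F.FF.....]
after create(c) → a:[0, 2, 3], c:[1]  free=[FFFF.....]
after unlink(c) → a:[0, 2, 3]  free=[F.FF.....]

bitmap = F.FF.....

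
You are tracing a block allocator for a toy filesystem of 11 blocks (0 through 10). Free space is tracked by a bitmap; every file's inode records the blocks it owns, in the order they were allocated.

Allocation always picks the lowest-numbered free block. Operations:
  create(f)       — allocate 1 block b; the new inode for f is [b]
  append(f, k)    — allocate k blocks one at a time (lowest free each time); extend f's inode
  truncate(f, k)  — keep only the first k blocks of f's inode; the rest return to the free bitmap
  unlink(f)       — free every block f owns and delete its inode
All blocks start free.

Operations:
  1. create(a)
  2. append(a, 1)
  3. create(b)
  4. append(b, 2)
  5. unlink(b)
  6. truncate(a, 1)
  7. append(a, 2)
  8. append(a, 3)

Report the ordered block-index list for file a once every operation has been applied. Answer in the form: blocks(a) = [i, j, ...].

blocks(a) = [0, 1, 2, 3, 4, 5]

[1] create(a) — a=0 (map F..........)
[2] append(a, 1) — a=0,1 (map FF.........)
[3] create(b) — a=0,1 b=2 (map FFF........)
[4] append(b, 2) — a=0,1 b=2,3,4 (map FFFFF......)
[5] unlink(b) — a=0,1 (map FF.........)
[6] truncate(a, 1) — a=0 (map F..........)
[7] append(a, 2) — a=0,1,2 (map FFF........)
[8] append(a, 3) — a=0,1,2,3,4,5 (map FFFFFF.....)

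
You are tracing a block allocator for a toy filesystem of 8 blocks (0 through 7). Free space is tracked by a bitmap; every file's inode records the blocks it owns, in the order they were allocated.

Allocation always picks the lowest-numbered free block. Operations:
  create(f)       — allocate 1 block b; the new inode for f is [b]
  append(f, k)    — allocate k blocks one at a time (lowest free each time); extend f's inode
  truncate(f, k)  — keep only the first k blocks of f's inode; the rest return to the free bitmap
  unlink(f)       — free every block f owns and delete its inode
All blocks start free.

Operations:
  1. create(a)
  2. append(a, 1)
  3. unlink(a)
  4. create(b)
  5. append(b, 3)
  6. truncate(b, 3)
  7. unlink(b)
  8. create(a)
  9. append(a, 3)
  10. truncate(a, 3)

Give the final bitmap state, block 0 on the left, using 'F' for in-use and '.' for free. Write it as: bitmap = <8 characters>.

create(a): bitmap=F....... | a=[0]
append(a, 1): bitmap=FF...... | a=[0, 1]
unlink(a): bitmap=........ | 
create(b): bitmap=F....... | b=[0]
append(b, 3): bitmap=FFFF.... | b=[0, 1, 2, 3]
truncate(b, 3): bitmap=FFF..... | b=[0, 1, 2]
unlink(b): bitmap=........ | 
create(a): bitmap=F....... | a=[0]
append(a, 3): bitmap=FFFF.... | a=[0, 1, 2, 3]
truncate(a, 3): bitmap=FFF..... | a=[0, 1, 2]

bitmap = FFF.....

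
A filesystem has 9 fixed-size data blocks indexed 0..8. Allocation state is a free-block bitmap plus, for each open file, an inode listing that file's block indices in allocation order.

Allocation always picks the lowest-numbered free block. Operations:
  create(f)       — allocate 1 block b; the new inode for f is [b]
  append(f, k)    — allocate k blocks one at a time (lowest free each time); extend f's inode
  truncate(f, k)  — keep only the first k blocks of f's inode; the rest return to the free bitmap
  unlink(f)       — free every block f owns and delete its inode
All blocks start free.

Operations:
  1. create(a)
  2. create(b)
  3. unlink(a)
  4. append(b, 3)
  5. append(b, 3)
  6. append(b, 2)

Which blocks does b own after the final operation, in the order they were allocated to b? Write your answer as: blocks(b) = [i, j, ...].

blocks(b) = [1, 0, 2, 3, 4, 5, 6, 7, 8]

after create(a) → a:[0]  free=[F........]
after create(b) → a:[0], b:[1]  free=[FF.......]
after unlink(a) → b:[1]  free=[.F.......]
after append(b, 3) → b:[1, 0, 2, 3]  free=[FFFF.....]
after append(b, 3) → b:[1, 0, 2, 3, 4, 5, 6]  free=[FFFFFFF..]
after append(b, 2) → b:[1, 0, 2, 3, 4, 5, 6, 7, 8]  free=[FFFFFFFFF]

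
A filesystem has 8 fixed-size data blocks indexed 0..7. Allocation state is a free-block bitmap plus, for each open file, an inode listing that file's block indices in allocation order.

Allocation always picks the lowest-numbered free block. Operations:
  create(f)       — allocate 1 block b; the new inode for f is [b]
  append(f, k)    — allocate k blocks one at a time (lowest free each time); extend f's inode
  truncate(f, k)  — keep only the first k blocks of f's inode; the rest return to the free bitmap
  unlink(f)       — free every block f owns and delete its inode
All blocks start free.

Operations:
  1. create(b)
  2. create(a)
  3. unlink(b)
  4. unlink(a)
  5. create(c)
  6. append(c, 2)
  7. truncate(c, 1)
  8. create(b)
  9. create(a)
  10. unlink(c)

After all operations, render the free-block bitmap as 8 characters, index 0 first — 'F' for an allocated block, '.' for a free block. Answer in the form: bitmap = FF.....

after create(b) → b:[0]  free=[F.......]
after create(a) → a:[1], b:[0]  free=[FF......]
after unlink(b) → a:[1]  free=[.F......]
after unlink(a) →   free=[........]
after create(c) → c:[0]  free=[F.......]
after append(c, 2) → c:[0, 1, 2]  free=[FFF.....]
after truncate(c, 1) → c:[0]  free=[F.......]
after create(b) → b:[1], c:[0]  free=[FF......]
after create(a) → a:[2], b:[1], c:[0]  free=[FFF.....]
after unlink(c) → a:[2], b:[1]  free=[.FF.....]

bitmap = .FF.....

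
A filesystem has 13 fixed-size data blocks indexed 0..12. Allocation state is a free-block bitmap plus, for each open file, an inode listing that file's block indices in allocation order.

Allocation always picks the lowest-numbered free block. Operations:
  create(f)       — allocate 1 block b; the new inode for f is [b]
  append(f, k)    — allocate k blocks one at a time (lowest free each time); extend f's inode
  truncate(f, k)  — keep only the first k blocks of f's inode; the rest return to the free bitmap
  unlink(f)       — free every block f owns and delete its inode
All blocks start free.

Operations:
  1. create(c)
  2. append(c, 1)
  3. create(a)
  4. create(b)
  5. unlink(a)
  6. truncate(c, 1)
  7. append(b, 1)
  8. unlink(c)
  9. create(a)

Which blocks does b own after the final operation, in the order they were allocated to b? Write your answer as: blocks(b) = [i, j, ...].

  1. create(c)  ⇒  F............  {c→[0]}
  2. append(c, 1)  ⇒  FF...........  {c→[0, 1]}
  3. create(a)  ⇒  FFF..........  {a→[2]; c→[0, 1]}
  4. create(b)  ⇒  FFFF.........  {a→[2]; b→[3]; c→[0, 1]}
  5. unlink(a)  ⇒  FF.F.........  {b→[3]; c→[0, 1]}
  6. truncate(c, 1)  ⇒  F..F.........  {b→[3]; c→[0]}
  7. append(b, 1)  ⇒  FF.F.........  {b→[3, 1]; c→[0]}
  8. unlink(c)  ⇒  .F.F.........  {b→[3, 1]}
  9. create(a)  ⇒  FF.F.........  {a→[0]; b→[3, 1]}

blocks(b) = [3, 1]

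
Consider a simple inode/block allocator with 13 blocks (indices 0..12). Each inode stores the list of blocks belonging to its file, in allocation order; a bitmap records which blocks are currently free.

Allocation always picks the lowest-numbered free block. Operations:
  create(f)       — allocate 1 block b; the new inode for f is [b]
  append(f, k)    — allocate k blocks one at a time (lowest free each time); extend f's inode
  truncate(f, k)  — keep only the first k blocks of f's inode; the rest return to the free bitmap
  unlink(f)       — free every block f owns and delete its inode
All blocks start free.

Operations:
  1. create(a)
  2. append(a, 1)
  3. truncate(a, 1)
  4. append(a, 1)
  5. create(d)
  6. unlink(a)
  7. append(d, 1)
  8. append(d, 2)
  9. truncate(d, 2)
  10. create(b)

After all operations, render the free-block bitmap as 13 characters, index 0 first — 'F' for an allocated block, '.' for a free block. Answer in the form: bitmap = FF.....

bitmap = FFF..........

create(a): bitmap=F............ | a=[0]
append(a, 1): bitmap=FF........... | a=[0, 1]
truncate(a, 1): bitmap=F............ | a=[0]
append(a, 1): bitmap=FF........... | a=[0, 1]
create(d): bitmap=FFF.......... | a=[0, 1] d=[2]
unlink(a): bitmap=..F.......... | d=[2]
append(d, 1): bitmap=F.F.......... | d=[2, 0]
append(d, 2): bitmap=FFFF......... | d=[2, 0, 1, 3]
truncate(d, 2): bitmap=F.F.......... | d=[2, 0]
create(b): bitmap=FFF.......... | b=[1] d=[2, 0]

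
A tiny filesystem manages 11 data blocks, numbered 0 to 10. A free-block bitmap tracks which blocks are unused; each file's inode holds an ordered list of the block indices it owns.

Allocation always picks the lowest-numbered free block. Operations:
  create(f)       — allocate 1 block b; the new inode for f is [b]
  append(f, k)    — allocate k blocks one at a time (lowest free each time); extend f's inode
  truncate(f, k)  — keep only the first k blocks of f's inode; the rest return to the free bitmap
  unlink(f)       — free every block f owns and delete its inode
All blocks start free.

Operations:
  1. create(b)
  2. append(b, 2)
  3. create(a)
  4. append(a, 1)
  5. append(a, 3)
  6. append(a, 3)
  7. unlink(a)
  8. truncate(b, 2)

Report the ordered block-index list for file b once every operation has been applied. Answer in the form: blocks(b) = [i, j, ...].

[1] create(b) — b=0 (map F..........)
[2] append(b, 2) — b=0,1,2 (map FFF........)
[3] create(a) — a=3 b=0,1,2 (map FFFF.......)
[4] append(a, 1) — a=3,4 b=0,1,2 (map FFFFF......)
[5] append(a, 3) — a=3,4,5,6,7 b=0,1,2 (map FFFFFFFF...)
[6] append(a, 3) — a=3,4,5,6,7,8,9,10 b=0,1,2 (map FFFFFFFFFFF)
[7] unlink(a) — b=0,1,2 (map FFF........)
[8] truncate(b, 2) — b=0,1 (map FF.........)

blocks(b) = [0, 1]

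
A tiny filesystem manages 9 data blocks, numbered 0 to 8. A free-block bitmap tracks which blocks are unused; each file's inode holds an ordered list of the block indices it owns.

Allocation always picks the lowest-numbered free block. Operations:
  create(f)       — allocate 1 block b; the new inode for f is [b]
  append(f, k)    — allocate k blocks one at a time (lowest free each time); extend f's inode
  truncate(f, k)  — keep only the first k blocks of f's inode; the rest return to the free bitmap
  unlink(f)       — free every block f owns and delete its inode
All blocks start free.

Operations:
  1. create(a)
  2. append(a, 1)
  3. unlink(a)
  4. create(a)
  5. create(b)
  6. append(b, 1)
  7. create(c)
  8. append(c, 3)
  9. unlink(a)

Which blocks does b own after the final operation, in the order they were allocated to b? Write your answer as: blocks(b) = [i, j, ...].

[1] create(a) — a=0 (map F........)
[2] append(a, 1) — a=0,1 (map FF.......)
[3] unlink(a) —  (map .........)
[4] create(a) — a=0 (map F........)
[5] create(b) — a=0 b=1 (map FF.......)
[6] append(b, 1) — a=0 b=1,2 (map FFF......)
[7] create(c) — a=0 b=1,2 c=3 (map FFFF.....)
[8] append(c, 3) — a=0 b=1,2 c=3,4,5,6 (map FFFFFFF..)
[9] unlink(a) — b=1,2 c=3,4,5,6 (map .FFFFFF..)

blocks(b) = [1, 2]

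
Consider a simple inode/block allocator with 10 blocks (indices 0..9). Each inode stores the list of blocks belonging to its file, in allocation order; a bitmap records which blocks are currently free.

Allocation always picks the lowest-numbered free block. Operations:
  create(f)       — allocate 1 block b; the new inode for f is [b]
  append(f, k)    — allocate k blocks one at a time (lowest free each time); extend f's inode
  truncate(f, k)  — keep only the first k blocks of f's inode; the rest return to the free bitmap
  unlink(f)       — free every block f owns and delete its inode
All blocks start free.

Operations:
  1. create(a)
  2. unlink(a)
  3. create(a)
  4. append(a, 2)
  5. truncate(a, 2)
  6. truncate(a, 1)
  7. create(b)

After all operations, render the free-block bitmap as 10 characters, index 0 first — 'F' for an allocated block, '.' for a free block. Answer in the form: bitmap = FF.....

bitmap = FF........

create(a): bitmap=F......... | a=[0]
unlink(a): bitmap=.......... | 
create(a): bitmap=F......... | a=[0]
append(a, 2): bitmap=FFF....... | a=[0, 1, 2]
truncate(a, 2): bitmap=FF........ | a=[0, 1]
truncate(a, 1): bitmap=F......... | a=[0]
create(b): bitmap=FF........ | a=[0] b=[1]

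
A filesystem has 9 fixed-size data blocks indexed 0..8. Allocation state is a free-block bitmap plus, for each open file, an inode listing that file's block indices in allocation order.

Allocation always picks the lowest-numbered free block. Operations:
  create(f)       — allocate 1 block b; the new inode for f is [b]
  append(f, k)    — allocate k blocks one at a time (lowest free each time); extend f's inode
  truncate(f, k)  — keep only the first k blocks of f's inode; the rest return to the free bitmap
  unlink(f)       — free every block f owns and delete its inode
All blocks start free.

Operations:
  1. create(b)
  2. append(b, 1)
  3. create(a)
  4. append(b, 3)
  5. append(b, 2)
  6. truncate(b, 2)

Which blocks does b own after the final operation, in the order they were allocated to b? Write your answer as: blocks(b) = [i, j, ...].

create(b): bitmap=F........ | b=[0]
append(b, 1): bitmap=FF....... | b=[0, 1]
create(a): bitmap=FFF...... | a=[2] b=[0, 1]
append(b, 3): bitmap=FFFFFF... | a=[2] b=[0, 1, 3, 4, 5]
append(b, 2): bitmap=FFFFFFFF. | a=[2] b=[0, 1, 3, 4, 5, 6, 7]
truncate(b, 2): bitmap=FFF...... | a=[2] b=[0, 1]

blocks(b) = [0, 1]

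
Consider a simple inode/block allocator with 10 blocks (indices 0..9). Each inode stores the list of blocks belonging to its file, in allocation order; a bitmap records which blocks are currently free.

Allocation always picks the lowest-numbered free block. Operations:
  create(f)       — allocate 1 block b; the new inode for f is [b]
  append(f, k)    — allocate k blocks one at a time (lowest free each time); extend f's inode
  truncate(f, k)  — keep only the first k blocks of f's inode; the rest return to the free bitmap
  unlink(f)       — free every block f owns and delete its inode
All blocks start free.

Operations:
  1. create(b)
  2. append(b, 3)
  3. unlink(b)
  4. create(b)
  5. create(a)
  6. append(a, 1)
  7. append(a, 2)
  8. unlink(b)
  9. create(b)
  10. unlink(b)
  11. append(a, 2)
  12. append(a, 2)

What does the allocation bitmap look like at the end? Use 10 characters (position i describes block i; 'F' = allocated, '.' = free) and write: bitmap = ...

  1. create(b)  ⇒  F.........  {b→[0]}
  2. append(b, 3)  ⇒  FFFF......  {b→[0, 1, 2, 3]}
  3. unlink(b)  ⇒  ..........  {}
  4. create(b)  ⇒  F.........  {b→[0]}
  5. create(a)  ⇒  FF........  {a→[1]; b→[0]}
  6. append(a, 1)  ⇒  FFF.......  {a→[1, 2]; b→[0]}
  7. append(a, 2)  ⇒  FFFFF.....  {a→[1, 2, 3, 4]; b→[0]}
  8. unlink(b)  ⇒  .FFFF.....  {a→[1, 2, 3, 4]}
  9. create(b)  ⇒  FFFFF.....  {a→[1, 2, 3, 4]; b→[0]}
  10. unlink(b)  ⇒  .FFFF.....  {a→[1, 2, 3, 4]}
  11. append(a, 2)  ⇒  FFFFFF....  {a→[1, 2, 3, 4, 0, 5]}
  12. append(a, 2)  ⇒  FFFFFFFF..  {a→[1, 2, 3, 4, 0, 5, 6, 7]}

bitmap = FFFFFFFF..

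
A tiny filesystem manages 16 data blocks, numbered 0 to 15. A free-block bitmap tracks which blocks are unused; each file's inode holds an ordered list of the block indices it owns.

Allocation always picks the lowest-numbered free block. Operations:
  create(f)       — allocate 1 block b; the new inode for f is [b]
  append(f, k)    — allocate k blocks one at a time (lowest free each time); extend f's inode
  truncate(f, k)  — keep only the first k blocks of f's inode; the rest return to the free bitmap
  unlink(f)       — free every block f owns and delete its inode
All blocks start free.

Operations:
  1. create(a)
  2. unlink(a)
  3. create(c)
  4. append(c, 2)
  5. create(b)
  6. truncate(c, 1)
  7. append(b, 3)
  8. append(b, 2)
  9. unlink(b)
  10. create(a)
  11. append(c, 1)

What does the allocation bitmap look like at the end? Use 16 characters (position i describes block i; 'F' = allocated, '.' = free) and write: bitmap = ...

bitmap = FFF.............

  1. create(a)  ⇒  F...............  {a→[0]}
  2. unlink(a)  ⇒  ................  {}
  3. create(c)  ⇒  F...............  {c→[0]}
  4. append(c, 2)  ⇒  FFF.............  {c→[0, 1, 2]}
  5. create(b)  ⇒  FFFF............  {b→[3]; c→[0, 1, 2]}
  6. truncate(c, 1)  ⇒  F..F............  {b→[3]; c→[0]}
  7. append(b, 3)  ⇒  FFFFF...........  {b→[3, 1, 2, 4]; c→[0]}
  8. append(b, 2)  ⇒  FFFFFFF.........  {b→[3, 1, 2, 4, 5, 6]; c→[0]}
  9. unlink(b)  ⇒  F...............  {c→[0]}
  10. create(a)  ⇒  FF..............  {a→[1]; c→[0]}
  11. append(c, 1)  ⇒  FFF.............  {a→[1]; c→[0, 2]}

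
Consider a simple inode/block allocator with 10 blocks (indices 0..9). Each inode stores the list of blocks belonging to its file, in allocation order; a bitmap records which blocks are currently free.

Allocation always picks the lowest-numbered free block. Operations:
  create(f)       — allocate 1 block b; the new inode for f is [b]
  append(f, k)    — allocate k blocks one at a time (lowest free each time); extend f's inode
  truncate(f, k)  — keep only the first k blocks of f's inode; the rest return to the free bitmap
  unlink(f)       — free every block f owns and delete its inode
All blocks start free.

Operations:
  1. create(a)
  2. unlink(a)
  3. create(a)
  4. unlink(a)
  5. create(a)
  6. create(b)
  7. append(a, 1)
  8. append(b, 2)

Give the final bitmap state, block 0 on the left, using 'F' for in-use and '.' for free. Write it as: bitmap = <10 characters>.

create(a): bitmap=F......... | a=[0]
unlink(a): bitmap=.......... | 
create(a): bitmap=F......... | a=[0]
unlink(a): bitmap=.......... | 
create(a): bitmap=F......... | a=[0]
create(b): bitmap=FF........ | a=[0] b=[1]
append(a, 1): bitmap=FFF....... | a=[0, 2] b=[1]
append(b, 2): bitmap=FFFFF..... | a=[0, 2] b=[1, 3, 4]

bitmap = FFFFF.....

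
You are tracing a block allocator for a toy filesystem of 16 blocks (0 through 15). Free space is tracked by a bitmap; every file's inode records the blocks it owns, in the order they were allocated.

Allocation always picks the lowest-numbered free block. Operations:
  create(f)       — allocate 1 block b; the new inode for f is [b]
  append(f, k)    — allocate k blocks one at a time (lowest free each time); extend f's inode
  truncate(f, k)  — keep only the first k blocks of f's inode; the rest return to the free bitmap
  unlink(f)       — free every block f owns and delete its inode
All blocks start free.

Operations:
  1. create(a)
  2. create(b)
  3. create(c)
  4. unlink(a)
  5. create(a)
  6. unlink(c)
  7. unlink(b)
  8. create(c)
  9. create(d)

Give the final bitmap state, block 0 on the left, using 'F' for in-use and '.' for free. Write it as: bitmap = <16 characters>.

bitmap = FFF.............

create(a): bitmap=F............... | a=[0]
create(b): bitmap=FF.............. | a=[0] b=[1]
create(c): bitmap=FFF............. | a=[0] b=[1] c=[2]
unlink(a): bitmap=.FF............. | b=[1] c=[2]
create(a): bitmap=FFF............. | a=[0] b=[1] c=[2]
unlink(c): bitmap=FF.............. | a=[0] b=[1]
unlink(b): bitmap=F............... | a=[0]
create(c): bitmap=FF.............. | a=[0] c=[1]
create(d): bitmap=FFF............. | a=[0] c=[1] d=[2]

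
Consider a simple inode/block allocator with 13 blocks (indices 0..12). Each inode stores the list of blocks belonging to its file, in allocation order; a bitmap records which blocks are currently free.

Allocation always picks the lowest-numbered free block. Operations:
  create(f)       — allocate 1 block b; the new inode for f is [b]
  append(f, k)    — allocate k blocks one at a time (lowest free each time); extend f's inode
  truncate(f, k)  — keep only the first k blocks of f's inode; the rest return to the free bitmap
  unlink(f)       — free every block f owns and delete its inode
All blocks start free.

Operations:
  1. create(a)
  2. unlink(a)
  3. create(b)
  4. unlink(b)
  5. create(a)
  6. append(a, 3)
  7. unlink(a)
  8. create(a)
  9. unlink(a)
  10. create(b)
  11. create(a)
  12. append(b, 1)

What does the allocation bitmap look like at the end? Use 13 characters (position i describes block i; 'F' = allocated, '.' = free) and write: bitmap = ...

[1] create(a) — a=0 (map F............)
[2] unlink(a) —  (map .............)
[3] create(b) — b=0 (map F............)
[4] unlink(b) —  (map .............)
[5] create(a) — a=0 (map F............)
[6] append(a, 3) — a=0,1,2,3 (map FFFF.........)
[7] unlink(a) —  (map .............)
[8] create(a) — a=0 (map F............)
[9] unlink(a) —  (map .............)
[10] create(b) — b=0 (map F............)
[11] create(a) — a=1 b=0 (map FF...........)
[12] append(b, 1) — a=1 b=0,2 (map FFF..........)

bitmap = FFF..........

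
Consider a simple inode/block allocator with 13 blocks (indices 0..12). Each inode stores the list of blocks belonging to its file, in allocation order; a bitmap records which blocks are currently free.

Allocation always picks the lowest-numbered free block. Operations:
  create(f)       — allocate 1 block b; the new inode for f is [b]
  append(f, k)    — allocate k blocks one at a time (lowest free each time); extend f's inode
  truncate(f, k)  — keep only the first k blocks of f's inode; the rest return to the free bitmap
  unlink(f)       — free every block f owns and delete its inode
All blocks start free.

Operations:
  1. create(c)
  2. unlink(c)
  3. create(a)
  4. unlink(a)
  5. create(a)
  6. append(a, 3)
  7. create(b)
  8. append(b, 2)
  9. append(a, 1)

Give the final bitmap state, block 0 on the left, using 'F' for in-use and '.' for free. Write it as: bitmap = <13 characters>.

bitmap = FFFFFFFF.....

[1] create(c) — c=0 (map F............)
[2] unlink(c) —  (map .............)
[3] create(a) — a=0 (map F............)
[4] unlink(a) —  (map .............)
[5] create(a) — a=0 (map F............)
[6] append(a, 3) — a=0,1,2,3 (map FFFF.........)
[7] create(b) — a=0,1,2,3 b=4 (map FFFFF........)
[8] append(b, 2) — a=0,1,2,3 b=4,5,6 (map FFFFFFF......)
[9] append(a, 1) — a=0,1,2,3,7 b=4,5,6 (map FFFFFFFF.....)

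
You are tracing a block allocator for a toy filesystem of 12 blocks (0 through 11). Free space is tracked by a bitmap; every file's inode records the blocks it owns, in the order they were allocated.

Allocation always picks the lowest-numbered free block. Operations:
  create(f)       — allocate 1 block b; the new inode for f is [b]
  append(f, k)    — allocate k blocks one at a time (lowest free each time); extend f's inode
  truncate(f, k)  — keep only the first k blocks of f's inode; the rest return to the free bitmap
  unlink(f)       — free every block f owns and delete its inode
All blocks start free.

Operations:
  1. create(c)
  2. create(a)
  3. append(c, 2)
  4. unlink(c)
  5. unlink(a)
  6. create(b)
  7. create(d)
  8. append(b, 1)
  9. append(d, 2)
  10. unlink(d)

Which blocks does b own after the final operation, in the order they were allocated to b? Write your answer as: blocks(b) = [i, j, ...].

blocks(b) = [0, 2]

after create(c) → c:[0]  free=[F...........]
after create(a) → a:[1], c:[0]  free=[FF..........]
after append(c, 2) → a:[1], c:[0, 2, 3]  free=[FFFF........]
after unlink(c) → a:[1]  free=[.F..........]
after unlink(a) →   free=[............]
after create(b) → b:[0]  free=[F...........]
after create(d) → b:[0], d:[1]  free=[FF..........]
after append(b, 1) → b:[0, 2], d:[1]  free=[FFF.........]
after append(d, 2) → b:[0, 2], d:[1, 3, 4]  free=[FFFFF.......]
after unlink(d) → b:[0, 2]  free=[F.F.........]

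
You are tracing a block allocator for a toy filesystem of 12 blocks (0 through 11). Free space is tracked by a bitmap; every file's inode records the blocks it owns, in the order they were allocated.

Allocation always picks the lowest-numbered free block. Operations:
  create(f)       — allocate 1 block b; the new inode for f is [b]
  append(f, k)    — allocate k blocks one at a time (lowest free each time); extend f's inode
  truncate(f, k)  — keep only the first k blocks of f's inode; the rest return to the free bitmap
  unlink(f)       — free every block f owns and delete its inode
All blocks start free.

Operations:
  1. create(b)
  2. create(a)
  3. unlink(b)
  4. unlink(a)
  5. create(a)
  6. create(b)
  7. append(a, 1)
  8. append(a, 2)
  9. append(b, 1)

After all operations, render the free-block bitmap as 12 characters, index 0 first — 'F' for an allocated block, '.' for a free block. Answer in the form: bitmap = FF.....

bitmap = FFFFFF......

[1] create(b) — b=0 (map F...........)
[2] create(a) — a=1 b=0 (map FF..........)
[3] unlink(b) — a=1 (map .F..........)
[4] unlink(a) —  (map ............)
[5] create(a) — a=0 (map F...........)
[6] create(b) — a=0 b=1 (map FF..........)
[7] append(a, 1) — a=0,2 b=1 (map FFF.........)
[8] append(a, 2) — a=0,2,3,4 b=1 (map FFFFF.......)
[9] append(b, 1) — a=0,2,3,4 b=1,5 (map FFFFFF......)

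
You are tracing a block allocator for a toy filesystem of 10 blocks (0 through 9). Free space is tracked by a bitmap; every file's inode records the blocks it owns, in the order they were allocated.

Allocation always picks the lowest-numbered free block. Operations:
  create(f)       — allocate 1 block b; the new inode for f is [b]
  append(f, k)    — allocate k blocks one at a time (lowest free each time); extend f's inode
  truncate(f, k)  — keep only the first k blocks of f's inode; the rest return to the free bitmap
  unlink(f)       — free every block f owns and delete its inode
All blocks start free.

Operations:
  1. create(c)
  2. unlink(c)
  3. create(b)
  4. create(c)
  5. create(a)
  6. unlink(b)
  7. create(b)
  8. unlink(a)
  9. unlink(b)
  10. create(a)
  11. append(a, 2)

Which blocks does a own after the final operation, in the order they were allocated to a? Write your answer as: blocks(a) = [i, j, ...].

  1. create(c)  ⇒  F.........  {c→[0]}
  2. unlink(c)  ⇒  ..........  {}
  3. create(b)  ⇒  F.........  {b→[0]}
  4. create(c)  ⇒  FF........  {b→[0]; c→[1]}
  5. create(a)  ⇒  FFF.......  {a→[2]; b→[0]; c→[1]}
  6. unlink(b)  ⇒  .FF.......  {a→[2]; c→[1]}
  7. create(b)  ⇒  FFF.......  {a→[2]; b→[0]; c→[1]}
  8. unlink(a)  ⇒  FF........  {b→[0]; c→[1]}
  9. unlink(b)  ⇒  .F........  {c→[1]}
  10. create(a)  ⇒  FF........  {a→[0]; c→[1]}
  11. append(a, 2)  ⇒  FFFF......  {a→[0, 2, 3]; c→[1]}

blocks(a) = [0, 2, 3]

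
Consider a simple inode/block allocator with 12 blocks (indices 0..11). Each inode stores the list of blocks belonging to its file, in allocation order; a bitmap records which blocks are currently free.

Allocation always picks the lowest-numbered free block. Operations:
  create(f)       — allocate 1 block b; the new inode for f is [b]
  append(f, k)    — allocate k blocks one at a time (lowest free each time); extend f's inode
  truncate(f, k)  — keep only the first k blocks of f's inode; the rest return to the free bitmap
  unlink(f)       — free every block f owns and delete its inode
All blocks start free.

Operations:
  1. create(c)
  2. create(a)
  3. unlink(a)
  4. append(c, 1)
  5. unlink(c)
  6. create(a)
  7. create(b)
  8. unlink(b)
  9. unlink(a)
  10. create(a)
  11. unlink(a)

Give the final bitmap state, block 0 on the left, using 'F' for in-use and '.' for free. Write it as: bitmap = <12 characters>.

  1. create(c)  ⇒  F...........  {c→[0]}
  2. create(a)  ⇒  FF..........  {a→[1]; c→[0]}
  3. unlink(a)  ⇒  F...........  {c→[0]}
  4. append(c, 1)  ⇒  FF..........  {c→[0, 1]}
  5. unlink(c)  ⇒  ............  {}
  6. create(a)  ⇒  F...........  {a→[0]}
  7. create(b)  ⇒  FF..........  {a→[0]; b→[1]}
  8. unlink(b)  ⇒  F...........  {a→[0]}
  9. unlink(a)  ⇒  ............  {}
  10. create(a)  ⇒  F...........  {a→[0]}
  11. unlink(a)  ⇒  ............  {}

bitmap = ............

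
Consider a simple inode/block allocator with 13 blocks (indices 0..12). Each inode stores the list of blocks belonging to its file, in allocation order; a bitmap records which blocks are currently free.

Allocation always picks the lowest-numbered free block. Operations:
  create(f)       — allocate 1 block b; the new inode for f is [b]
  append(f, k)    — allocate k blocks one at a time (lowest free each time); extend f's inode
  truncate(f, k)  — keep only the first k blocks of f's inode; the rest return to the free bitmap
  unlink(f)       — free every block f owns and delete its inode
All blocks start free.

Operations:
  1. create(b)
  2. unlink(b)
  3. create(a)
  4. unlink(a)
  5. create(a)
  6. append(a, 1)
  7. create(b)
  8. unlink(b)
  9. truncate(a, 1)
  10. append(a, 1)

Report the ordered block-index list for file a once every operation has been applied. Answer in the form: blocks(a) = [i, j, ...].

blocks(a) = [0, 1]

create(b): bitmap=F............ | b=[0]
unlink(b): bitmap=............. | 
create(a): bitmap=F............ | a=[0]
unlink(a): bitmap=............. | 
create(a): bitmap=F............ | a=[0]
append(a, 1): bitmap=FF........... | a=[0, 1]
create(b): bitmap=FFF.......... | a=[0, 1] b=[2]
unlink(b): bitmap=FF........... | a=[0, 1]
truncate(a, 1): bitmap=F............ | a=[0]
append(a, 1): bitmap=FF........... | a=[0, 1]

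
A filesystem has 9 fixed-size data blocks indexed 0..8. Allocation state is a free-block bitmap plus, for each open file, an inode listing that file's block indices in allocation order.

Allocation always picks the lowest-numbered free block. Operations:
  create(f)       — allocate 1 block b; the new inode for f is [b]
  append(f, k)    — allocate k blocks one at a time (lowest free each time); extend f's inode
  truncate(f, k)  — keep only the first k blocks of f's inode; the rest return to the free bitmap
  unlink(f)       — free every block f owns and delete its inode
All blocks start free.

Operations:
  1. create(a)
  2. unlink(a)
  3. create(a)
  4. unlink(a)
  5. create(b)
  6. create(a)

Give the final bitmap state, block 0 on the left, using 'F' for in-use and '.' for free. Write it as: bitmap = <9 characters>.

after create(a) → a:[0]  free=[F........]
after unlink(a) →   free=[.........]
after create(a) → a:[0]  free=[F........]
after unlink(a) →   free=[.........]
after create(b) → b:[0]  free=[F........]
after create(a) → a:[1], b:[0]  free=[FF.......]

bitmap = FF.......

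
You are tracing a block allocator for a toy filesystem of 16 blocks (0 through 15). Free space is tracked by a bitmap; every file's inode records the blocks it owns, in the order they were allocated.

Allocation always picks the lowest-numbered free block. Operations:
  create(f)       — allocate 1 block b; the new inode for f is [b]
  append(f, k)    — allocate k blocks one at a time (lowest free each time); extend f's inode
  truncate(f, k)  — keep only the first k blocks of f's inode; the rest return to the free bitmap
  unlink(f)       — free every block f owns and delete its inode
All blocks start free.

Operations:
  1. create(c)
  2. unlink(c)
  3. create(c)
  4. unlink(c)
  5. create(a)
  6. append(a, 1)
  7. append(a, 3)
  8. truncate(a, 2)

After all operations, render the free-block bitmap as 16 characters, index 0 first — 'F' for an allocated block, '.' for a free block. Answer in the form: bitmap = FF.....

bitmap = FF..............

after create(c) → c:[0]  free=[F...............]
after unlink(c) →   free=[................]
after create(c) → c:[0]  free=[F...............]
after unlink(c) →   free=[................]
after create(a) → a:[0]  free=[F...............]
after append(a, 1) → a:[0, 1]  free=[FF..............]
after append(a, 3) → a:[0, 1, 2, 3, 4]  free=[FFFFF...........]
after truncate(a, 2) → a:[0, 1]  free=[FF..............]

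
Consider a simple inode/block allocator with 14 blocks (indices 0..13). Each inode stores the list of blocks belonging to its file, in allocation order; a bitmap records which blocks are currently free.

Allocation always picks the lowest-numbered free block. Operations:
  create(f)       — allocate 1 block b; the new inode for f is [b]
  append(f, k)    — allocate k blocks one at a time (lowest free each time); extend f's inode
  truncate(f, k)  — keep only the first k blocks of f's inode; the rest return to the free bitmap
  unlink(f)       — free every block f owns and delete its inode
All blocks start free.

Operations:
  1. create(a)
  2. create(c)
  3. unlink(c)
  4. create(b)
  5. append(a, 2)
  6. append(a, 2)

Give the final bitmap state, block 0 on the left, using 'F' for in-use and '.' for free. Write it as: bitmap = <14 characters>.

bitmap = FFFFFF........

create(a): bitmap=F............. | a=[0]
create(c): bitmap=FF............ | a=[0] c=[1]
unlink(c): bitmap=F............. | a=[0]
create(b): bitmap=FF............ | a=[0] b=[1]
append(a, 2): bitmap=FFFF.......... | a=[0, 2, 3] b=[1]
append(a, 2): bitmap=FFFFFF........ | a=[0, 2, 3, 4, 5] b=[1]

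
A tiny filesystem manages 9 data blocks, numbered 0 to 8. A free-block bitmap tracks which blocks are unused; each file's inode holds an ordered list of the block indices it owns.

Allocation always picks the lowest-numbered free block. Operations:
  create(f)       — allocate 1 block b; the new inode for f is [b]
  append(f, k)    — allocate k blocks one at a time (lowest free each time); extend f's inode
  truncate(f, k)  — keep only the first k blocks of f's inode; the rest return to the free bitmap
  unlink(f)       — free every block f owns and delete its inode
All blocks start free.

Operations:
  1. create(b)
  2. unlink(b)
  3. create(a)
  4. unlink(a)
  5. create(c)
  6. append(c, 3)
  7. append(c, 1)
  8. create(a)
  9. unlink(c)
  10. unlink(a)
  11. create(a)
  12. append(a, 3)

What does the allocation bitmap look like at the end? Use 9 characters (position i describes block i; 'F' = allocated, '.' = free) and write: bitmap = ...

create(b): bitmap=F........ | b=[0]
unlink(b): bitmap=......... | 
create(a): bitmap=F........ | a=[0]
unlink(a): bitmap=......... | 
create(c): bitmap=F........ | c=[0]
append(c, 3): bitmap=FFFF..... | c=[0, 1, 2, 3]
append(c, 1): bitmap=FFFFF.... | c=[0, 1, 2, 3, 4]
create(a): bitmap=FFFFFF... | a=[5] c=[0, 1, 2, 3, 4]
unlink(c): bitmap=.....F... | a=[5]
unlink(a): bitmap=......... | 
create(a): bitmap=F........ | a=[0]
append(a, 3): bitmap=FFFF..... | a=[0, 1, 2, 3]

bitmap = FFFF.....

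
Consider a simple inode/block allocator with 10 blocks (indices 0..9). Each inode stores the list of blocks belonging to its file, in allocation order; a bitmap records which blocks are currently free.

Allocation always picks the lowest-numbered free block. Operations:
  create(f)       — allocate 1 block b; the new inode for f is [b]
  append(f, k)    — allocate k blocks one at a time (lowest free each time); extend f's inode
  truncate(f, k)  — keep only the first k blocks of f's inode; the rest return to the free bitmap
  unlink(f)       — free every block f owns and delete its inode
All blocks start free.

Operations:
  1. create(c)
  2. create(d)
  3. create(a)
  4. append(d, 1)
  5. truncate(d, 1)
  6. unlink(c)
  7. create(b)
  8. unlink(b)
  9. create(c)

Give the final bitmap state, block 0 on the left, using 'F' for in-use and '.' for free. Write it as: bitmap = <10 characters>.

bitmap = FFF.......

create(c): bitmap=F......... | c=[0]
create(d): bitmap=FF........ | c=[0] d=[1]
create(a): bitmap=FFF....... | a=[2] c=[0] d=[1]
append(d, 1): bitmap=FFFF...... | a=[2] c=[0] d=[1, 3]
truncate(d, 1): bitmap=FFF....... | a=[2] c=[0] d=[1]
unlink(c): bitmap=.FF....... | a=[2] d=[1]
create(b): bitmap=FFF....... | a=[2] b=[0] d=[1]
unlink(b): bitmap=.FF....... | a=[2] d=[1]
create(c): bitmap=FFF....... | a=[2] c=[0] d=[1]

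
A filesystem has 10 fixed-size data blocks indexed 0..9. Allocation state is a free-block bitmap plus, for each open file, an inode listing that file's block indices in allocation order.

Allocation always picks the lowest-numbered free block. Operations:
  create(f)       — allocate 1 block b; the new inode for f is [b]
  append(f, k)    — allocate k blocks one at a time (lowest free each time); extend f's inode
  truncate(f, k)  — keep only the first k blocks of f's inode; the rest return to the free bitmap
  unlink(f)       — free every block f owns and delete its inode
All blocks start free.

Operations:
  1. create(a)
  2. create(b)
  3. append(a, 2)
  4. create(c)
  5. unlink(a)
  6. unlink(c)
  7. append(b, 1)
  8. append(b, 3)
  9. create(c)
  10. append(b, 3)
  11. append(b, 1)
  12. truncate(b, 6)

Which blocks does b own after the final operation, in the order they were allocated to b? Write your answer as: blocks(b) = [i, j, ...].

after create(a) → a:[0]  free=[F.........]
after create(b) → a:[0], b:[1]  free=[FF........]
after append(a, 2) → a:[0, 2, 3], b:[1]  free=[FFFF......]
after create(c) → a:[0, 2, 3], b:[1], c:[4]  free=[FFFFF.....]
after unlink(a) → b:[1], c:[4]  free=[.F..F.....]
after unlink(c) → b:[1]  free=[.F........]
after append(b, 1) → b:[1, 0]  free=[FF........]
after append(b, 3) → b:[1, 0, 2, 3, 4]  free=[FFFFF.....]
after create(c) → b:[1, 0, 2, 3, 4], c:[5]  free=[FFFFFF....]
after append(b, 3) → b:[1, 0, 2, 3, 4, 6, 7, 8], c:[5]  free=[FFFFFFFFF.]
after append(b, 1) → b:[1, 0, 2, 3, 4, 6, 7, 8, 9], c:[5]  free=[FFFFFFFFFF]
after truncate(b, 6) → b:[1, 0, 2, 3, 4, 6], c:[5]  free=[FFFFFFF...]

blocks(b) = [1, 0, 2, 3, 4, 6]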